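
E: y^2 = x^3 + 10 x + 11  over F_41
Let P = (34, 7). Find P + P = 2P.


Doubling: s = (3 x1^2 + a) / (2 y1)
s = (3*34^2 + 10) / (2*7) mod 41 = 20
x3 = s^2 - 2 x1 mod 41 = 20^2 - 2*34 = 4
y3 = s (x1 - x3) - y1 mod 41 = 20 * (34 - 4) - 7 = 19

2P = (4, 19)


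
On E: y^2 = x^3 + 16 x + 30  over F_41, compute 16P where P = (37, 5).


k = 16 = 10000_2 (binary, LSB first: 00001)
Double-and-add from P = (37, 5):
  bit 0 = 0: acc unchanged = O
  bit 1 = 0: acc unchanged = O
  bit 2 = 0: acc unchanged = O
  bit 3 = 0: acc unchanged = O
  bit 4 = 1: acc = O + (17, 7) = (17, 7)

16P = (17, 7)


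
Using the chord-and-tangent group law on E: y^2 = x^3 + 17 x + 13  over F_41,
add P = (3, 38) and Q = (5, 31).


P != Q, so use the chord formula.
s = (y2 - y1) / (x2 - x1) = (34) / (2) mod 41 = 17
x3 = s^2 - x1 - x2 mod 41 = 17^2 - 3 - 5 = 35
y3 = s (x1 - x3) - y1 mod 41 = 17 * (3 - 35) - 38 = 33

P + Q = (35, 33)


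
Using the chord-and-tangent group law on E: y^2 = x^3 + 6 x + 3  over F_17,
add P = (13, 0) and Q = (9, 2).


P != Q, so use the chord formula.
s = (y2 - y1) / (x2 - x1) = (2) / (13) mod 17 = 8
x3 = s^2 - x1 - x2 mod 17 = 8^2 - 13 - 9 = 8
y3 = s (x1 - x3) - y1 mod 17 = 8 * (13 - 8) - 0 = 6

P + Q = (8, 6)


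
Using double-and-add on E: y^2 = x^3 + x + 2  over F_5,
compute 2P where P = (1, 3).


k = 2 = 10_2 (binary, LSB first: 01)
Double-and-add from P = (1, 3):
  bit 0 = 0: acc unchanged = O
  bit 1 = 1: acc = O + (4, 0) = (4, 0)

2P = (4, 0)


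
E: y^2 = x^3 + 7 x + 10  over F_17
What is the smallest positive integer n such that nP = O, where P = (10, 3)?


Compute successive multiples of P until we hit O:
  1P = (10, 3)
  2P = (6, 9)
  3P = (16, 6)
  4P = (4, 0)
  5P = (16, 11)
  6P = (6, 8)
  7P = (10, 14)
  8P = O

ord(P) = 8


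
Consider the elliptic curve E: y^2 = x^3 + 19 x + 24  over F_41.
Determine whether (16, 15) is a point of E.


Check whether y^2 = x^3 + 19 x + 24 (mod 41) for (x, y) = (16, 15).
LHS: y^2 = 15^2 mod 41 = 20
RHS: x^3 + 19 x + 24 = 16^3 + 19*16 + 24 mod 41 = 37
LHS != RHS

No, not on the curve


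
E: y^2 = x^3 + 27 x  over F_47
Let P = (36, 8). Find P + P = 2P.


Doubling: s = (3 x1^2 + a) / (2 y1)
s = (3*36^2 + 27) / (2*8) mod 47 = 42
x3 = s^2 - 2 x1 mod 47 = 42^2 - 2*36 = 0
y3 = s (x1 - x3) - y1 mod 47 = 42 * (36 - 0) - 8 = 0

2P = (0, 0)


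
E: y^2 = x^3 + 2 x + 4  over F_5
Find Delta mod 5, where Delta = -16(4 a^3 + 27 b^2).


4 a^3 + 27 b^2 = 4*2^3 + 27*4^2 = 32 + 432 = 464
Delta = -16 * (464) = -7424
Delta mod 5 = 1

Delta = 1 (mod 5)


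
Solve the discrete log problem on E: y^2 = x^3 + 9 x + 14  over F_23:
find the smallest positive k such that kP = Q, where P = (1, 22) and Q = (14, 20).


Enumerate multiples of P until we hit Q = (14, 20):
  1P = (1, 22)
  2P = (11, 15)
  3P = (20, 12)
  4P = (14, 3)
  5P = (10, 0)
  6P = (14, 20)
Match found at i = 6.

k = 6


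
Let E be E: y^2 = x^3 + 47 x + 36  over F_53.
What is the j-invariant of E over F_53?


Delta = -16(4 a^3 + 27 b^2) mod 53 = 11
-1728 * (4 a)^3 = -1728 * (4*47)^3 mod 53 = 30
j = 30 * 11^(-1) mod 53 = 22

j = 22 (mod 53)


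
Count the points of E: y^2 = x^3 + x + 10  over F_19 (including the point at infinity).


For each x in F_19, count y with y^2 = x^3 + 1 x + 10 mod 19:
  x = 2: RHS = 1, y in [1, 18]  -> 2 point(s)
  x = 5: RHS = 7, y in [8, 11]  -> 2 point(s)
  x = 6: RHS = 4, y in [2, 17]  -> 2 point(s)
  x = 8: RHS = 17, y in [6, 13]  -> 2 point(s)
  x = 9: RHS = 7, y in [8, 11]  -> 2 point(s)
  x = 13: RHS = 16, y in [4, 15]  -> 2 point(s)
  x = 17: RHS = 0, y in [0]  -> 1 point(s)
Affine points: 13. Add the point at infinity: total = 14.

#E(F_19) = 14


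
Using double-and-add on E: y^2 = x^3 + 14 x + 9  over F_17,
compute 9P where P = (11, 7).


k = 9 = 1001_2 (binary, LSB first: 1001)
Double-and-add from P = (11, 7):
  bit 0 = 1: acc = O + (11, 7) = (11, 7)
  bit 1 = 0: acc unchanged = (11, 7)
  bit 2 = 0: acc unchanged = (11, 7)
  bit 3 = 1: acc = (11, 7) + (5, 0) = (0, 3)

9P = (0, 3)


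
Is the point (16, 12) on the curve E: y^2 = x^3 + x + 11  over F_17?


Check whether y^2 = x^3 + 1 x + 11 (mod 17) for (x, y) = (16, 12).
LHS: y^2 = 12^2 mod 17 = 8
RHS: x^3 + 1 x + 11 = 16^3 + 1*16 + 11 mod 17 = 9
LHS != RHS

No, not on the curve


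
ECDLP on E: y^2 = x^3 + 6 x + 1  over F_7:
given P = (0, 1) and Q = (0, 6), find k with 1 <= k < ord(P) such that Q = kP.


Enumerate multiples of P until we hit Q = (0, 6):
  1P = (0, 1)
  2P = (2, 0)
  3P = (0, 6)
Match found at i = 3.

k = 3


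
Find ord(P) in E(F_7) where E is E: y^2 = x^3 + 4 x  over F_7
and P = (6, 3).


Compute successive multiples of P until we hit O:
  1P = (6, 3)
  2P = (2, 4)
  3P = (3, 5)
  4P = (0, 0)
  5P = (3, 2)
  6P = (2, 3)
  7P = (6, 4)
  8P = O

ord(P) = 8


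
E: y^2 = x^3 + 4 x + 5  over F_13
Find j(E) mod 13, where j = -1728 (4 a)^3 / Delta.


Delta = -16(4 a^3 + 27 b^2) mod 13 = 2
-1728 * (4 a)^3 = -1728 * (4*4)^3 mod 13 = 1
j = 1 * 2^(-1) mod 13 = 7

j = 7 (mod 13)


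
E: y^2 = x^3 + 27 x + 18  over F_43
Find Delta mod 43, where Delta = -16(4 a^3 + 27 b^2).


4 a^3 + 27 b^2 = 4*27^3 + 27*18^2 = 78732 + 8748 = 87480
Delta = -16 * (87480) = -1399680
Delta mod 43 = 13

Delta = 13 (mod 43)


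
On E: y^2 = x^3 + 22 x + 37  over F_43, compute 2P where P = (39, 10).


Doubling: s = (3 x1^2 + a) / (2 y1)
s = (3*39^2 + 22) / (2*10) mod 43 = 25
x3 = s^2 - 2 x1 mod 43 = 25^2 - 2*39 = 31
y3 = s (x1 - x3) - y1 mod 43 = 25 * (39 - 31) - 10 = 18

2P = (31, 18)


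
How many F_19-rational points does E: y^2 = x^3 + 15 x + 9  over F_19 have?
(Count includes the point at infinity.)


For each x in F_19, count y with y^2 = x^3 + 15 x + 9 mod 19:
  x = 0: RHS = 9, y in [3, 16]  -> 2 point(s)
  x = 1: RHS = 6, y in [5, 14]  -> 2 point(s)
  x = 2: RHS = 9, y in [3, 16]  -> 2 point(s)
  x = 3: RHS = 5, y in [9, 10]  -> 2 point(s)
  x = 4: RHS = 0, y in [0]  -> 1 point(s)
  x = 5: RHS = 0, y in [0]  -> 1 point(s)
  x = 6: RHS = 11, y in [7, 12]  -> 2 point(s)
  x = 7: RHS = 1, y in [1, 18]  -> 2 point(s)
  x = 10: RHS = 0, y in [0]  -> 1 point(s)
  x = 11: RHS = 4, y in [2, 17]  -> 2 point(s)
  x = 12: RHS = 17, y in [6, 13]  -> 2 point(s)
  x = 13: RHS = 7, y in [8, 11]  -> 2 point(s)
  x = 17: RHS = 9, y in [3, 16]  -> 2 point(s)
Affine points: 23. Add the point at infinity: total = 24.

#E(F_19) = 24


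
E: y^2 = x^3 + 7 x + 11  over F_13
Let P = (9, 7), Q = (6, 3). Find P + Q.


P != Q, so use the chord formula.
s = (y2 - y1) / (x2 - x1) = (9) / (10) mod 13 = 10
x3 = s^2 - x1 - x2 mod 13 = 10^2 - 9 - 6 = 7
y3 = s (x1 - x3) - y1 mod 13 = 10 * (9 - 7) - 7 = 0

P + Q = (7, 0)


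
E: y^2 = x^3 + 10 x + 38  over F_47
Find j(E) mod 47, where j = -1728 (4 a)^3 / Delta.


Delta = -16(4 a^3 + 27 b^2) mod 47 = 37
-1728 * (4 a)^3 = -1728 * (4*10)^3 mod 47 = 34
j = 34 * 37^(-1) mod 47 = 6

j = 6 (mod 47)


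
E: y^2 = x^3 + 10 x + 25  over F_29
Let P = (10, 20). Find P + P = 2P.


Doubling: s = (3 x1^2 + a) / (2 y1)
s = (3*10^2 + 10) / (2*20) mod 29 = 15
x3 = s^2 - 2 x1 mod 29 = 15^2 - 2*10 = 2
y3 = s (x1 - x3) - y1 mod 29 = 15 * (10 - 2) - 20 = 13

2P = (2, 13)


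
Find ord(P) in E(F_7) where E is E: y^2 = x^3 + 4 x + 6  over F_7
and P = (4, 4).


Compute successive multiples of P until we hit O:
  1P = (4, 4)
  2P = (1, 5)
  3P = (6, 6)
  4P = (5, 2)
  5P = (2, 6)
  6P = (2, 1)
  7P = (5, 5)
  8P = (6, 1)
  ... (continuing to 11P)
  11P = O

ord(P) = 11


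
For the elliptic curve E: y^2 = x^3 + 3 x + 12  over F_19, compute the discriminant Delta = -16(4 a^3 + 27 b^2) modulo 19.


4 a^3 + 27 b^2 = 4*3^3 + 27*12^2 = 108 + 3888 = 3996
Delta = -16 * (3996) = -63936
Delta mod 19 = 18

Delta = 18 (mod 19)


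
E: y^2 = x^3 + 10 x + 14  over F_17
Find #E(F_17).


For each x in F_17, count y with y^2 = x^3 + 10 x + 14 mod 17:
  x = 1: RHS = 8, y in [5, 12]  -> 2 point(s)
  x = 2: RHS = 8, y in [5, 12]  -> 2 point(s)
  x = 4: RHS = 16, y in [4, 13]  -> 2 point(s)
  x = 5: RHS = 2, y in [6, 11]  -> 2 point(s)
  x = 6: RHS = 1, y in [1, 16]  -> 2 point(s)
  x = 7: RHS = 2, y in [6, 11]  -> 2 point(s)
  x = 9: RHS = 0, y in [0]  -> 1 point(s)
  x = 10: RHS = 9, y in [3, 14]  -> 2 point(s)
  x = 12: RHS = 9, y in [3, 14]  -> 2 point(s)
  x = 14: RHS = 8, y in [5, 12]  -> 2 point(s)
Affine points: 19. Add the point at infinity: total = 20.

#E(F_17) = 20


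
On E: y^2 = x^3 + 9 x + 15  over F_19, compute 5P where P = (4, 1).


k = 5 = 101_2 (binary, LSB first: 101)
Double-and-add from P = (4, 1):
  bit 0 = 1: acc = O + (4, 1) = (4, 1)
  bit 1 = 0: acc unchanged = (4, 1)
  bit 2 = 1: acc = (4, 1) + (13, 12) = (11, 1)

5P = (11, 1)


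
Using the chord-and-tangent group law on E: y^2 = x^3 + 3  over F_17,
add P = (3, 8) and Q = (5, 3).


P != Q, so use the chord formula.
s = (y2 - y1) / (x2 - x1) = (12) / (2) mod 17 = 6
x3 = s^2 - x1 - x2 mod 17 = 6^2 - 3 - 5 = 11
y3 = s (x1 - x3) - y1 mod 17 = 6 * (3 - 11) - 8 = 12

P + Q = (11, 12)


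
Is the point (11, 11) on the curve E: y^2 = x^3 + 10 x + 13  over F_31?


Check whether y^2 = x^3 + 10 x + 13 (mod 31) for (x, y) = (11, 11).
LHS: y^2 = 11^2 mod 31 = 28
RHS: x^3 + 10 x + 13 = 11^3 + 10*11 + 13 mod 31 = 28
LHS = RHS

Yes, on the curve


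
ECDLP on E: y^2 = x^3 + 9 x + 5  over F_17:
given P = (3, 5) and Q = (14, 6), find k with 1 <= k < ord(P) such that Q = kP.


Enumerate multiples of P until we hit Q = (14, 6):
  1P = (3, 5)
  2P = (9, 4)
  3P = (14, 11)
  4P = (1, 10)
  5P = (15, 8)
  6P = (15, 9)
  7P = (1, 7)
  8P = (14, 6)
Match found at i = 8.

k = 8


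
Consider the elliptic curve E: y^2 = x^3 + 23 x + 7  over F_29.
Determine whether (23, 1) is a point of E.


Check whether y^2 = x^3 + 23 x + 7 (mod 29) for (x, y) = (23, 1).
LHS: y^2 = 1^2 mod 29 = 1
RHS: x^3 + 23 x + 7 = 23^3 + 23*23 + 7 mod 29 = 1
LHS = RHS

Yes, on the curve


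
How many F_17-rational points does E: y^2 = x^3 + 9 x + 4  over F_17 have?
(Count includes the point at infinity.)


For each x in F_17, count y with y^2 = x^3 + 9 x + 4 mod 17:
  x = 0: RHS = 4, y in [2, 15]  -> 2 point(s)
  x = 2: RHS = 13, y in [8, 9]  -> 2 point(s)
  x = 4: RHS = 2, y in [6, 11]  -> 2 point(s)
  x = 5: RHS = 4, y in [2, 15]  -> 2 point(s)
  x = 6: RHS = 2, y in [6, 11]  -> 2 point(s)
  x = 7: RHS = 2, y in [6, 11]  -> 2 point(s)
  x = 9: RHS = 15, y in [7, 10]  -> 2 point(s)
  x = 12: RHS = 4, y in [2, 15]  -> 2 point(s)
  x = 14: RHS = 1, y in [1, 16]  -> 2 point(s)
Affine points: 18. Add the point at infinity: total = 19.

#E(F_17) = 19


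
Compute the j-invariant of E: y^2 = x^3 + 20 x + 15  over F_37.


Delta = -16(4 a^3 + 27 b^2) mod 37 = 5
-1728 * (4 a)^3 = -1728 * (4*20)^3 mod 37 = 8
j = 8 * 5^(-1) mod 37 = 9

j = 9 (mod 37)


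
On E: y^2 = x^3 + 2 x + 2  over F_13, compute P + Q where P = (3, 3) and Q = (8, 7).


P != Q, so use the chord formula.
s = (y2 - y1) / (x2 - x1) = (4) / (5) mod 13 = 6
x3 = s^2 - x1 - x2 mod 13 = 6^2 - 3 - 8 = 12
y3 = s (x1 - x3) - y1 mod 13 = 6 * (3 - 12) - 3 = 8

P + Q = (12, 8)


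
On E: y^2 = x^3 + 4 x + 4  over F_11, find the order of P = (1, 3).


Compute successive multiples of P until we hit O:
  1P = (1, 3)
  2P = (7, 1)
  3P = (8, 3)
  4P = (2, 8)
  5P = (0, 2)
  6P = (0, 9)
  7P = (2, 3)
  8P = (8, 8)
  ... (continuing to 11P)
  11P = O

ord(P) = 11


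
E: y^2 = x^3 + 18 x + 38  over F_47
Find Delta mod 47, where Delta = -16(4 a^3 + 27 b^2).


4 a^3 + 27 b^2 = 4*18^3 + 27*38^2 = 23328 + 38988 = 62316
Delta = -16 * (62316) = -997056
Delta mod 47 = 2

Delta = 2 (mod 47)


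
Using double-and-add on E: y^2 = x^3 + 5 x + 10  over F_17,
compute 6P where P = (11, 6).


k = 6 = 110_2 (binary, LSB first: 011)
Double-and-add from P = (11, 6):
  bit 0 = 0: acc unchanged = O
  bit 1 = 1: acc = O + (8, 1) = (8, 1)
  bit 2 = 1: acc = (8, 1) + (9, 11) = (15, 14)

6P = (15, 14)


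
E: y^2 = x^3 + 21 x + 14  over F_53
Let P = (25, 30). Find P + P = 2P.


Doubling: s = (3 x1^2 + a) / (2 y1)
s = (3*25^2 + 21) / (2*30) mod 53 = 21
x3 = s^2 - 2 x1 mod 53 = 21^2 - 2*25 = 20
y3 = s (x1 - x3) - y1 mod 53 = 21 * (25 - 20) - 30 = 22

2P = (20, 22)


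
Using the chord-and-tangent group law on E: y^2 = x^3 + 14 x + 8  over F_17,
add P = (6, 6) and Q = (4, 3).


P != Q, so use the chord formula.
s = (y2 - y1) / (x2 - x1) = (14) / (15) mod 17 = 10
x3 = s^2 - x1 - x2 mod 17 = 10^2 - 6 - 4 = 5
y3 = s (x1 - x3) - y1 mod 17 = 10 * (6 - 5) - 6 = 4

P + Q = (5, 4)


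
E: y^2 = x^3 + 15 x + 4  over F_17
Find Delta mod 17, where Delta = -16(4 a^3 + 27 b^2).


4 a^3 + 27 b^2 = 4*15^3 + 27*4^2 = 13500 + 432 = 13932
Delta = -16 * (13932) = -222912
Delta mod 17 = 9

Delta = 9 (mod 17)


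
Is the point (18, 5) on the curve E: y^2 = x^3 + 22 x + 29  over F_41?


Check whether y^2 = x^3 + 22 x + 29 (mod 41) for (x, y) = (18, 5).
LHS: y^2 = 5^2 mod 41 = 25
RHS: x^3 + 22 x + 29 = 18^3 + 22*18 + 29 mod 41 = 25
LHS = RHS

Yes, on the curve


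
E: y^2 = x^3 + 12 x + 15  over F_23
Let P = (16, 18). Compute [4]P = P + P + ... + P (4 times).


k = 4 = 100_2 (binary, LSB first: 001)
Double-and-add from P = (16, 18):
  bit 0 = 0: acc unchanged = O
  bit 1 = 0: acc unchanged = O
  bit 2 = 1: acc = O + (19, 8) = (19, 8)

4P = (19, 8)


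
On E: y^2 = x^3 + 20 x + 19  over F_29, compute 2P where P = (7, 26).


Doubling: s = (3 x1^2 + a) / (2 y1)
s = (3*7^2 + 20) / (2*26) mod 29 = 6
x3 = s^2 - 2 x1 mod 29 = 6^2 - 2*7 = 22
y3 = s (x1 - x3) - y1 mod 29 = 6 * (7 - 22) - 26 = 0

2P = (22, 0)


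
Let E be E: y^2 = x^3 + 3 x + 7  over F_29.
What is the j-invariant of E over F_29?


Delta = -16(4 a^3 + 27 b^2) mod 29 = 14
-1728 * (4 a)^3 = -1728 * (4*3)^3 mod 29 = 1
j = 1 * 14^(-1) mod 29 = 27

j = 27 (mod 29)


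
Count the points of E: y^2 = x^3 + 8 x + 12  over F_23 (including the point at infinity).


For each x in F_23, count y with y^2 = x^3 + 8 x + 12 mod 23:
  x = 0: RHS = 12, y in [9, 14]  -> 2 point(s)
  x = 2: RHS = 13, y in [6, 17]  -> 2 point(s)
  x = 4: RHS = 16, y in [4, 19]  -> 2 point(s)
  x = 5: RHS = 16, y in [4, 19]  -> 2 point(s)
  x = 6: RHS = 0, y in [0]  -> 1 point(s)
  x = 8: RHS = 13, y in [6, 17]  -> 2 point(s)
  x = 9: RHS = 8, y in [10, 13]  -> 2 point(s)
  x = 13: RHS = 13, y in [6, 17]  -> 2 point(s)
  x = 14: RHS = 16, y in [4, 19]  -> 2 point(s)
  x = 16: RHS = 4, y in [2, 21]  -> 2 point(s)
  x = 17: RHS = 1, y in [1, 22]  -> 2 point(s)
  x = 18: RHS = 8, y in [10, 13]  -> 2 point(s)
  x = 19: RHS = 8, y in [10, 13]  -> 2 point(s)
  x = 22: RHS = 3, y in [7, 16]  -> 2 point(s)
Affine points: 27. Add the point at infinity: total = 28.

#E(F_23) = 28


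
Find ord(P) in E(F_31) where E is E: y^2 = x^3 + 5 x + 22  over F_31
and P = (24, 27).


Compute successive multiples of P until we hit O:
  1P = (24, 27)
  2P = (3, 8)
  3P = (29, 29)
  4P = (29, 2)
  5P = (3, 23)
  6P = (24, 4)
  7P = O

ord(P) = 7


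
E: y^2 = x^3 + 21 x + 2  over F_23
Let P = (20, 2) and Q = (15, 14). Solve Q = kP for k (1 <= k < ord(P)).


Enumerate multiples of P until we hit Q = (15, 14):
  1P = (20, 2)
  2P = (12, 2)
  3P = (14, 21)
  4P = (15, 9)
  5P = (1, 22)
  6P = (4, 9)
  7P = (0, 18)
  8P = (11, 0)
  9P = (0, 5)
  10P = (4, 14)
  11P = (1, 1)
  12P = (15, 14)
Match found at i = 12.

k = 12


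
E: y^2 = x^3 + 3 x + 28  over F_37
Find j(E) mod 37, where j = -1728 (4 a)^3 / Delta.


Delta = -16(4 a^3 + 27 b^2) mod 37 = 21
-1728 * (4 a)^3 = -1728 * (4*3)^3 mod 37 = 27
j = 27 * 21^(-1) mod 37 = 33

j = 33 (mod 37)


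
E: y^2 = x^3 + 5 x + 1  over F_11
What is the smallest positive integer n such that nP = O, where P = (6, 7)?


Compute successive multiples of P until we hit O:
  1P = (6, 7)
  2P = (0, 10)
  3P = (8, 5)
  4P = (9, 7)
  5P = (7, 4)
  6P = (7, 7)
  7P = (9, 4)
  8P = (8, 6)
  ... (continuing to 11P)
  11P = O

ord(P) = 11


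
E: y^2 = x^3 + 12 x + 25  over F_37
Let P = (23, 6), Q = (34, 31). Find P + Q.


P != Q, so use the chord formula.
s = (y2 - y1) / (x2 - x1) = (25) / (11) mod 37 = 9
x3 = s^2 - x1 - x2 mod 37 = 9^2 - 23 - 34 = 24
y3 = s (x1 - x3) - y1 mod 37 = 9 * (23 - 24) - 6 = 22

P + Q = (24, 22)


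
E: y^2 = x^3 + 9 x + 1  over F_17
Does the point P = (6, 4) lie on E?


Check whether y^2 = x^3 + 9 x + 1 (mod 17) for (x, y) = (6, 4).
LHS: y^2 = 4^2 mod 17 = 16
RHS: x^3 + 9 x + 1 = 6^3 + 9*6 + 1 mod 17 = 16
LHS = RHS

Yes, on the curve


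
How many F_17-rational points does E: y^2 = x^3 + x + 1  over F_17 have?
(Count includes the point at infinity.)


For each x in F_17, count y with y^2 = x^3 + 1 x + 1 mod 17:
  x = 0: RHS = 1, y in [1, 16]  -> 2 point(s)
  x = 4: RHS = 1, y in [1, 16]  -> 2 point(s)
  x = 6: RHS = 2, y in [6, 11]  -> 2 point(s)
  x = 9: RHS = 8, y in [5, 12]  -> 2 point(s)
  x = 10: RHS = 8, y in [5, 12]  -> 2 point(s)
  x = 11: RHS = 0, y in [0]  -> 1 point(s)
  x = 13: RHS = 1, y in [1, 16]  -> 2 point(s)
  x = 15: RHS = 8, y in [5, 12]  -> 2 point(s)
  x = 16: RHS = 16, y in [4, 13]  -> 2 point(s)
Affine points: 17. Add the point at infinity: total = 18.

#E(F_17) = 18


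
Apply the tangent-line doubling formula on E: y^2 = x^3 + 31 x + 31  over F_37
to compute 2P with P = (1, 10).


Doubling: s = (3 x1^2 + a) / (2 y1)
s = (3*1^2 + 31) / (2*10) mod 37 = 35
x3 = s^2 - 2 x1 mod 37 = 35^2 - 2*1 = 2
y3 = s (x1 - x3) - y1 mod 37 = 35 * (1 - 2) - 10 = 29

2P = (2, 29)


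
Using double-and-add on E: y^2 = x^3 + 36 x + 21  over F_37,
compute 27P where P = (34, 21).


k = 27 = 11011_2 (binary, LSB first: 11011)
Double-and-add from P = (34, 21):
  bit 0 = 1: acc = O + (34, 21) = (34, 21)
  bit 1 = 1: acc = (34, 21) + (36, 13) = (20, 34)
  bit 2 = 0: acc unchanged = (20, 34)
  bit 3 = 1: acc = (20, 34) + (10, 7) = (8, 28)
  bit 4 = 1: acc = (8, 28) + (1, 24) = (17, 25)

27P = (17, 25)


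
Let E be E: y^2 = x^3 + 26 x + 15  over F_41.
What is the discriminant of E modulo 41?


4 a^3 + 27 b^2 = 4*26^3 + 27*15^2 = 70304 + 6075 = 76379
Delta = -16 * (76379) = -1222064
Delta mod 41 = 23

Delta = 23 (mod 41)


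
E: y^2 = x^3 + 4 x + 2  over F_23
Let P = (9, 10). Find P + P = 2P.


Doubling: s = (3 x1^2 + a) / (2 y1)
s = (3*9^2 + 4) / (2*10) mod 23 = 2
x3 = s^2 - 2 x1 mod 23 = 2^2 - 2*9 = 9
y3 = s (x1 - x3) - y1 mod 23 = 2 * (9 - 9) - 10 = 13

2P = (9, 13)


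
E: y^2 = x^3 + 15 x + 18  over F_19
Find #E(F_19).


For each x in F_19, count y with y^2 = x^3 + 15 x + 18 mod 19:
  x = 4: RHS = 9, y in [3, 16]  -> 2 point(s)
  x = 5: RHS = 9, y in [3, 16]  -> 2 point(s)
  x = 6: RHS = 1, y in [1, 18]  -> 2 point(s)
  x = 8: RHS = 4, y in [2, 17]  -> 2 point(s)
  x = 10: RHS = 9, y in [3, 16]  -> 2 point(s)
  x = 12: RHS = 7, y in [8, 11]  -> 2 point(s)
  x = 13: RHS = 16, y in [4, 15]  -> 2 point(s)
Affine points: 14. Add the point at infinity: total = 15.

#E(F_19) = 15


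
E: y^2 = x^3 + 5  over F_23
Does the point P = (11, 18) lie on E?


Check whether y^2 = x^3 + 0 x + 5 (mod 23) for (x, y) = (11, 18).
LHS: y^2 = 18^2 mod 23 = 2
RHS: x^3 + 0 x + 5 = 11^3 + 0*11 + 5 mod 23 = 2
LHS = RHS

Yes, on the curve


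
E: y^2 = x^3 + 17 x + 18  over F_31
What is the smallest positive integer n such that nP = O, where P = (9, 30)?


Compute successive multiples of P until we hit O:
  1P = (9, 30)
  2P = (18, 24)
  3P = (1, 6)
  4P = (30, 0)
  5P = (1, 25)
  6P = (18, 7)
  7P = (9, 1)
  8P = O

ord(P) = 8


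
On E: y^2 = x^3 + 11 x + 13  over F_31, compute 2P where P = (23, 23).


k = 2 = 10_2 (binary, LSB first: 01)
Double-and-add from P = (23, 23):
  bit 0 = 0: acc unchanged = O
  bit 1 = 1: acc = O + (25, 14) = (25, 14)

2P = (25, 14)


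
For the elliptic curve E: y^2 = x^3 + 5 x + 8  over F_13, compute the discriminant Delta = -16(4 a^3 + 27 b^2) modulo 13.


4 a^3 + 27 b^2 = 4*5^3 + 27*8^2 = 500 + 1728 = 2228
Delta = -16 * (2228) = -35648
Delta mod 13 = 11

Delta = 11 (mod 13)


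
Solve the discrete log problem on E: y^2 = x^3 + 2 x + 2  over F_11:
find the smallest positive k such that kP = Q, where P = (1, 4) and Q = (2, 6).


Enumerate multiples of P until we hit Q = (2, 6):
  1P = (1, 4)
  2P = (2, 5)
  3P = (9, 10)
  4P = (5, 4)
  5P = (5, 7)
  6P = (9, 1)
  7P = (2, 6)
Match found at i = 7.

k = 7


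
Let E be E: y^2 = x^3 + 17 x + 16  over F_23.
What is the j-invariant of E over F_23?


Delta = -16(4 a^3 + 27 b^2) mod 23 = 16
-1728 * (4 a)^3 = -1728 * (4*17)^3 mod 23 = 3
j = 3 * 16^(-1) mod 23 = 16

j = 16 (mod 23)


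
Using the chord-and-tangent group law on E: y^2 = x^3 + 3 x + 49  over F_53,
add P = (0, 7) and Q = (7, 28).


P != Q, so use the chord formula.
s = (y2 - y1) / (x2 - x1) = (21) / (7) mod 53 = 3
x3 = s^2 - x1 - x2 mod 53 = 3^2 - 0 - 7 = 2
y3 = s (x1 - x3) - y1 mod 53 = 3 * (0 - 2) - 7 = 40

P + Q = (2, 40)


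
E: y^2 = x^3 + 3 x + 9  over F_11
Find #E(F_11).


For each x in F_11, count y with y^2 = x^3 + 3 x + 9 mod 11:
  x = 0: RHS = 9, y in [3, 8]  -> 2 point(s)
  x = 2: RHS = 1, y in [1, 10]  -> 2 point(s)
  x = 3: RHS = 1, y in [1, 10]  -> 2 point(s)
  x = 6: RHS = 1, y in [1, 10]  -> 2 point(s)
  x = 10: RHS = 5, y in [4, 7]  -> 2 point(s)
Affine points: 10. Add the point at infinity: total = 11.

#E(F_11) = 11


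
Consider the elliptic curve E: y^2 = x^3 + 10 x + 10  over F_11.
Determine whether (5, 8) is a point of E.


Check whether y^2 = x^3 + 10 x + 10 (mod 11) for (x, y) = (5, 8).
LHS: y^2 = 8^2 mod 11 = 9
RHS: x^3 + 10 x + 10 = 5^3 + 10*5 + 10 mod 11 = 9
LHS = RHS

Yes, on the curve


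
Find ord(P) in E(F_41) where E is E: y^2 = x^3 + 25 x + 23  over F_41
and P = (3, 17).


Compute successive multiples of P until we hit O:
  1P = (3, 17)
  2P = (4, 8)
  3P = (33, 7)
  4P = (37, 8)
  5P = (6, 26)
  6P = (0, 33)
  7P = (30, 4)
  8P = (12, 1)
  ... (continuing to 51P)
  51P = O

ord(P) = 51


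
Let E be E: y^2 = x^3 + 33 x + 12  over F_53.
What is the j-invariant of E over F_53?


Delta = -16(4 a^3 + 27 b^2) mod 53 = 34
-1728 * (4 a)^3 = -1728 * (4*33)^3 mod 53 = 4
j = 4 * 34^(-1) mod 53 = 50

j = 50 (mod 53)


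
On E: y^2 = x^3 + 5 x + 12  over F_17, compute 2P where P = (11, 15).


Doubling: s = (3 x1^2 + a) / (2 y1)
s = (3*11^2 + 5) / (2*15) mod 17 = 10
x3 = s^2 - 2 x1 mod 17 = 10^2 - 2*11 = 10
y3 = s (x1 - x3) - y1 mod 17 = 10 * (11 - 10) - 15 = 12

2P = (10, 12)


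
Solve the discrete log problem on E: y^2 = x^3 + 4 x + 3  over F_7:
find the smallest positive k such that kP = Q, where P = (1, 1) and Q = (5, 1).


Enumerate multiples of P until we hit Q = (5, 1):
  1P = (1, 1)
  2P = (5, 6)
  3P = (3, 0)
  4P = (5, 1)
Match found at i = 4.

k = 4


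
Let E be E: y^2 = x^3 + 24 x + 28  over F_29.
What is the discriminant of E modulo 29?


4 a^3 + 27 b^2 = 4*24^3 + 27*28^2 = 55296 + 21168 = 76464
Delta = -16 * (76464) = -1223424
Delta mod 29 = 28

Delta = 28 (mod 29)


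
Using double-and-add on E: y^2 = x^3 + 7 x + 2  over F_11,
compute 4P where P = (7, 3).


k = 4 = 100_2 (binary, LSB first: 001)
Double-and-add from P = (7, 3):
  bit 0 = 0: acc unchanged = O
  bit 1 = 0: acc unchanged = O
  bit 2 = 1: acc = O + (10, 7) = (10, 7)

4P = (10, 7)


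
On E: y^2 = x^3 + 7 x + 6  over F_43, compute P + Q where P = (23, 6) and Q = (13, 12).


P != Q, so use the chord formula.
s = (y2 - y1) / (x2 - x1) = (6) / (33) mod 43 = 8
x3 = s^2 - x1 - x2 mod 43 = 8^2 - 23 - 13 = 28
y3 = s (x1 - x3) - y1 mod 43 = 8 * (23 - 28) - 6 = 40

P + Q = (28, 40)


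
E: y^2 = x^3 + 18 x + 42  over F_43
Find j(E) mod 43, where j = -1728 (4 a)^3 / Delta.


Delta = -16(4 a^3 + 27 b^2) mod 43 = 33
-1728 * (4 a)^3 = -1728 * (4*18)^3 mod 43 = 22
j = 22 * 33^(-1) mod 43 = 15

j = 15 (mod 43)


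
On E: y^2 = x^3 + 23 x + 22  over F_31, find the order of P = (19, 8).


Compute successive multiples of P until we hit O:
  1P = (19, 8)
  2P = (21, 1)
  3P = (11, 26)
  4P = (8, 6)
  5P = (13, 10)
  6P = (6, 29)
  7P = (22, 4)
  8P = (9, 20)
  ... (continuing to 37P)
  37P = O

ord(P) = 37


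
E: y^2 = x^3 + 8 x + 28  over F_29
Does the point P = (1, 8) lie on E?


Check whether y^2 = x^3 + 8 x + 28 (mod 29) for (x, y) = (1, 8).
LHS: y^2 = 8^2 mod 29 = 6
RHS: x^3 + 8 x + 28 = 1^3 + 8*1 + 28 mod 29 = 8
LHS != RHS

No, not on the curve


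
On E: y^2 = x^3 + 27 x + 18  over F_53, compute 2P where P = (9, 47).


Doubling: s = (3 x1^2 + a) / (2 y1)
s = (3*9^2 + 27) / (2*47) mod 53 = 4
x3 = s^2 - 2 x1 mod 53 = 4^2 - 2*9 = 51
y3 = s (x1 - x3) - y1 mod 53 = 4 * (9 - 51) - 47 = 50

2P = (51, 50)


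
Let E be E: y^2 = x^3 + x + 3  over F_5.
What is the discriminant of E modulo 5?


4 a^3 + 27 b^2 = 4*1^3 + 27*3^2 = 4 + 243 = 247
Delta = -16 * (247) = -3952
Delta mod 5 = 3

Delta = 3 (mod 5)


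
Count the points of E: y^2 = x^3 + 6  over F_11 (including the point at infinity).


For each x in F_11, count y with y^2 = x^3 + 0 x + 6 mod 11:
  x = 2: RHS = 3, y in [5, 6]  -> 2 point(s)
  x = 3: RHS = 0, y in [0]  -> 1 point(s)
  x = 4: RHS = 4, y in [2, 9]  -> 2 point(s)
  x = 8: RHS = 1, y in [1, 10]  -> 2 point(s)
  x = 9: RHS = 9, y in [3, 8]  -> 2 point(s)
  x = 10: RHS = 5, y in [4, 7]  -> 2 point(s)
Affine points: 11. Add the point at infinity: total = 12.

#E(F_11) = 12


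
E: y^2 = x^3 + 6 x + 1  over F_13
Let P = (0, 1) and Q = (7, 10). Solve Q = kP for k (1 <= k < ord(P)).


Enumerate multiples of P until we hit Q = (7, 10):
  1P = (0, 1)
  2P = (9, 11)
  3P = (7, 10)
Match found at i = 3.

k = 3


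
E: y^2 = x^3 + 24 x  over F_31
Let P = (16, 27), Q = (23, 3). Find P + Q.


P != Q, so use the chord formula.
s = (y2 - y1) / (x2 - x1) = (7) / (7) mod 31 = 1
x3 = s^2 - x1 - x2 mod 31 = 1^2 - 16 - 23 = 24
y3 = s (x1 - x3) - y1 mod 31 = 1 * (16 - 24) - 27 = 27

P + Q = (24, 27)


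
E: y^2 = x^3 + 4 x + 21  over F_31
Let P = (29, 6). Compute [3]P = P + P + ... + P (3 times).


k = 3 = 11_2 (binary, LSB first: 11)
Double-and-add from P = (29, 6):
  bit 0 = 1: acc = O + (29, 6) = (29, 6)
  bit 1 = 1: acc = (29, 6) + (23, 2) = (7, 19)

3P = (7, 19)


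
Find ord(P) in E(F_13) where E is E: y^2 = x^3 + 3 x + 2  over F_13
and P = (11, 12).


Compute successive multiples of P until we hit O:
  1P = (11, 12)
  2P = (5, 8)
  3P = (9, 11)
  4P = (3, 5)
  5P = (2, 4)
  6P = (4, 0)
  7P = (2, 9)
  8P = (3, 8)
  ... (continuing to 12P)
  12P = O

ord(P) = 12


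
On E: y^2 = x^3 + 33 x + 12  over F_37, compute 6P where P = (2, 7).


k = 6 = 110_2 (binary, LSB first: 011)
Double-and-add from P = (2, 7):
  bit 0 = 0: acc unchanged = O
  bit 1 = 1: acc = O + (22, 8) = (22, 8)
  bit 2 = 1: acc = (22, 8) + (34, 16) = (2, 30)

6P = (2, 30)


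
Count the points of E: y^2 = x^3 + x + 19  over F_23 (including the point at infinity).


For each x in F_23, count y with y^2 = x^3 + 1 x + 19 mod 23:
  x = 2: RHS = 6, y in [11, 12]  -> 2 point(s)
  x = 3: RHS = 3, y in [7, 16]  -> 2 point(s)
  x = 4: RHS = 18, y in [8, 15]  -> 2 point(s)
  x = 7: RHS = 1, y in [1, 22]  -> 2 point(s)
  x = 11: RHS = 4, y in [2, 21]  -> 2 point(s)
  x = 17: RHS = 4, y in [2, 21]  -> 2 point(s)
  x = 18: RHS = 4, y in [2, 21]  -> 2 point(s)
  x = 20: RHS = 12, y in [9, 14]  -> 2 point(s)
  x = 21: RHS = 9, y in [3, 20]  -> 2 point(s)
Affine points: 18. Add the point at infinity: total = 19.

#E(F_23) = 19


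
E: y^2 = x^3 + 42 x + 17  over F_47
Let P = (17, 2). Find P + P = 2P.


Doubling: s = (3 x1^2 + a) / (2 y1)
s = (3*17^2 + 42) / (2*2) mod 47 = 4
x3 = s^2 - 2 x1 mod 47 = 4^2 - 2*17 = 29
y3 = s (x1 - x3) - y1 mod 47 = 4 * (17 - 29) - 2 = 44

2P = (29, 44)


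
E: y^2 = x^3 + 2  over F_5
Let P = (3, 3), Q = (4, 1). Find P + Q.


P != Q, so use the chord formula.
s = (y2 - y1) / (x2 - x1) = (3) / (1) mod 5 = 3
x3 = s^2 - x1 - x2 mod 5 = 3^2 - 3 - 4 = 2
y3 = s (x1 - x3) - y1 mod 5 = 3 * (3 - 2) - 3 = 0

P + Q = (2, 0)


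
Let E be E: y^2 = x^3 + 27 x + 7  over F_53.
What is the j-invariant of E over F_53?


Delta = -16(4 a^3 + 27 b^2) mod 53 = 24
-1728 * (4 a)^3 = -1728 * (4*27)^3 mod 53 = 9
j = 9 * 24^(-1) mod 53 = 7

j = 7 (mod 53)


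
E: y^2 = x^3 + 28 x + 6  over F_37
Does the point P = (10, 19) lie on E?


Check whether y^2 = x^3 + 28 x + 6 (mod 37) for (x, y) = (10, 19).
LHS: y^2 = 19^2 mod 37 = 28
RHS: x^3 + 28 x + 6 = 10^3 + 28*10 + 6 mod 37 = 28
LHS = RHS

Yes, on the curve


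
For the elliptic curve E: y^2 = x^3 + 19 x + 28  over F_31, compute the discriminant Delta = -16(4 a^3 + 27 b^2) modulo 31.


4 a^3 + 27 b^2 = 4*19^3 + 27*28^2 = 27436 + 21168 = 48604
Delta = -16 * (48604) = -777664
Delta mod 31 = 2

Delta = 2 (mod 31)


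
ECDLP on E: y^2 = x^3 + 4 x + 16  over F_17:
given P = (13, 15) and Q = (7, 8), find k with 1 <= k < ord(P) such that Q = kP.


Enumerate multiples of P until we hit Q = (7, 8):
  1P = (13, 15)
  2P = (7, 9)
  3P = (15, 0)
  4P = (7, 8)
Match found at i = 4.

k = 4


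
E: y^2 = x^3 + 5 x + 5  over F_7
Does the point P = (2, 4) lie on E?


Check whether y^2 = x^3 + 5 x + 5 (mod 7) for (x, y) = (2, 4).
LHS: y^2 = 4^2 mod 7 = 2
RHS: x^3 + 5 x + 5 = 2^3 + 5*2 + 5 mod 7 = 2
LHS = RHS

Yes, on the curve


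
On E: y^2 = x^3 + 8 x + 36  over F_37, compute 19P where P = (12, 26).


k = 19 = 10011_2 (binary, LSB first: 11001)
Double-and-add from P = (12, 26):
  bit 0 = 1: acc = O + (12, 26) = (12, 26)
  bit 1 = 1: acc = (12, 26) + (6, 2) = (35, 30)
  bit 2 = 0: acc unchanged = (35, 30)
  bit 3 = 0: acc unchanged = (35, 30)
  bit 4 = 1: acc = (35, 30) + (17, 33) = (21, 17)

19P = (21, 17)


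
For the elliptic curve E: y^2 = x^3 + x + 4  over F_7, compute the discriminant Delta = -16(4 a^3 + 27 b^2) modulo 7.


4 a^3 + 27 b^2 = 4*1^3 + 27*4^2 = 4 + 432 = 436
Delta = -16 * (436) = -6976
Delta mod 7 = 3

Delta = 3 (mod 7)


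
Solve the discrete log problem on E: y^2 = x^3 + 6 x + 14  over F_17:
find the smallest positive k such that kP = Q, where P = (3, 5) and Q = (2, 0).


Enumerate multiples of P until we hit Q = (2, 0):
  1P = (3, 5)
  2P = (2, 0)
Match found at i = 2.

k = 2


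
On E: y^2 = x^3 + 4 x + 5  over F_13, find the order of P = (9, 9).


Compute successive multiples of P until we hit O:
  1P = (9, 9)
  2P = (8, 4)
  3P = (8, 9)
  4P = (9, 4)
  5P = O

ord(P) = 5


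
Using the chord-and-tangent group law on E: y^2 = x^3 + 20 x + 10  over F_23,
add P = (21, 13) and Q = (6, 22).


P != Q, so use the chord formula.
s = (y2 - y1) / (x2 - x1) = (9) / (8) mod 23 = 4
x3 = s^2 - x1 - x2 mod 23 = 4^2 - 21 - 6 = 12
y3 = s (x1 - x3) - y1 mod 23 = 4 * (21 - 12) - 13 = 0

P + Q = (12, 0)


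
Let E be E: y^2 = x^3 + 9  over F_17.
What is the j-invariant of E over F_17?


Delta = -16(4 a^3 + 27 b^2) mod 17 = 11
-1728 * (4 a)^3 = -1728 * (4*0)^3 mod 17 = 0
j = 0 * 11^(-1) mod 17 = 0

j = 0 (mod 17)


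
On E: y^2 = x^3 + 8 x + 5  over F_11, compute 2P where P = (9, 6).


Doubling: s = (3 x1^2 + a) / (2 y1)
s = (3*9^2 + 8) / (2*6) mod 11 = 9
x3 = s^2 - 2 x1 mod 11 = 9^2 - 2*9 = 8
y3 = s (x1 - x3) - y1 mod 11 = 9 * (9 - 8) - 6 = 3

2P = (8, 3)


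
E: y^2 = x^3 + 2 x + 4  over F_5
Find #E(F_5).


For each x in F_5, count y with y^2 = x^3 + 2 x + 4 mod 5:
  x = 0: RHS = 4, y in [2, 3]  -> 2 point(s)
  x = 2: RHS = 1, y in [1, 4]  -> 2 point(s)
  x = 4: RHS = 1, y in [1, 4]  -> 2 point(s)
Affine points: 6. Add the point at infinity: total = 7.

#E(F_5) = 7


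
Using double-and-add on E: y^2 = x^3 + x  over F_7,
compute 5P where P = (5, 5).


k = 5 = 101_2 (binary, LSB first: 101)
Double-and-add from P = (5, 5):
  bit 0 = 1: acc = O + (5, 5) = (5, 5)
  bit 1 = 0: acc unchanged = (5, 5)
  bit 2 = 1: acc = (5, 5) + (0, 0) = (3, 4)

5P = (3, 4)


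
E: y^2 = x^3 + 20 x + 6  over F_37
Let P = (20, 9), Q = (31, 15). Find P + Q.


P != Q, so use the chord formula.
s = (y2 - y1) / (x2 - x1) = (6) / (11) mod 37 = 14
x3 = s^2 - x1 - x2 mod 37 = 14^2 - 20 - 31 = 34
y3 = s (x1 - x3) - y1 mod 37 = 14 * (20 - 34) - 9 = 17

P + Q = (34, 17)


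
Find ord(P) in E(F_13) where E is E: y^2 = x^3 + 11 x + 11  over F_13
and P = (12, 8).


Compute successive multiples of P until we hit O:
  1P = (12, 8)
  2P = (5, 3)
  3P = (5, 10)
  4P = (12, 5)
  5P = O

ord(P) = 5


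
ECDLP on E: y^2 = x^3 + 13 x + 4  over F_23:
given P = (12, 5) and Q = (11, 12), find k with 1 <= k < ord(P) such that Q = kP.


Enumerate multiples of P until we hit Q = (11, 12):
  1P = (12, 5)
  2P = (7, 22)
  3P = (22, 6)
  4P = (15, 20)
  5P = (21, 19)
  6P = (14, 20)
  7P = (13, 22)
  8P = (11, 12)
Match found at i = 8.

k = 8


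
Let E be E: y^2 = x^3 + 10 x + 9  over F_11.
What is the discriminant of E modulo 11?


4 a^3 + 27 b^2 = 4*10^3 + 27*9^2 = 4000 + 2187 = 6187
Delta = -16 * (6187) = -98992
Delta mod 11 = 8

Delta = 8 (mod 11)


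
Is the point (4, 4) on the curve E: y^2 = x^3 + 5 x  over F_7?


Check whether y^2 = x^3 + 5 x + 0 (mod 7) for (x, y) = (4, 4).
LHS: y^2 = 4^2 mod 7 = 2
RHS: x^3 + 5 x + 0 = 4^3 + 5*4 + 0 mod 7 = 0
LHS != RHS

No, not on the curve


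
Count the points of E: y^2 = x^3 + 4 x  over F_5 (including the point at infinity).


For each x in F_5, count y with y^2 = x^3 + 4 x + 0 mod 5:
  x = 0: RHS = 0, y in [0]  -> 1 point(s)
  x = 1: RHS = 0, y in [0]  -> 1 point(s)
  x = 2: RHS = 1, y in [1, 4]  -> 2 point(s)
  x = 3: RHS = 4, y in [2, 3]  -> 2 point(s)
  x = 4: RHS = 0, y in [0]  -> 1 point(s)
Affine points: 7. Add the point at infinity: total = 8.

#E(F_5) = 8


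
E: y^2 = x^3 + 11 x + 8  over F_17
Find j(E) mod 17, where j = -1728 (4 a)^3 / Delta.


Delta = -16(4 a^3 + 27 b^2) mod 17 = 14
-1728 * (4 a)^3 = -1728 * (4*11)^3 mod 17 = 16
j = 16 * 14^(-1) mod 17 = 6

j = 6 (mod 17)


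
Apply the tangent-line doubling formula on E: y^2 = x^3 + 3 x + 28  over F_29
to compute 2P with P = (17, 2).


Doubling: s = (3 x1^2 + a) / (2 y1)
s = (3*17^2 + 3) / (2*2) mod 29 = 0
x3 = s^2 - 2 x1 mod 29 = 0^2 - 2*17 = 24
y3 = s (x1 - x3) - y1 mod 29 = 0 * (17 - 24) - 2 = 27

2P = (24, 27)


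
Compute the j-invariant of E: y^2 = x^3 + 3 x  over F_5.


Delta = -16(4 a^3 + 27 b^2) mod 5 = 2
-1728 * (4 a)^3 = -1728 * (4*3)^3 mod 5 = 1
j = 1 * 2^(-1) mod 5 = 3

j = 3 (mod 5)


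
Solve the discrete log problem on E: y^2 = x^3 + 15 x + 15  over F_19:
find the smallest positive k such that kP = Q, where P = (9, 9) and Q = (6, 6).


Enumerate multiples of P until we hit Q = (6, 6):
  1P = (9, 9)
  2P = (8, 18)
  3P = (7, 11)
  4P = (4, 5)
  5P = (15, 9)
  6P = (14, 10)
  7P = (12, 17)
  8P = (3, 7)
  9P = (5, 5)
  10P = (6, 13)
  11P = (10, 5)
  12P = (16, 0)
  13P = (10, 14)
  14P = (6, 6)
Match found at i = 14.

k = 14


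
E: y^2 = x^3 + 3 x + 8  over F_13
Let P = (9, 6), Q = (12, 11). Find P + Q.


P != Q, so use the chord formula.
s = (y2 - y1) / (x2 - x1) = (5) / (3) mod 13 = 6
x3 = s^2 - x1 - x2 mod 13 = 6^2 - 9 - 12 = 2
y3 = s (x1 - x3) - y1 mod 13 = 6 * (9 - 2) - 6 = 10

P + Q = (2, 10)


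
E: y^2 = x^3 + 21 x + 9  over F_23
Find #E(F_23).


For each x in F_23, count y with y^2 = x^3 + 21 x + 9 mod 23:
  x = 0: RHS = 9, y in [3, 20]  -> 2 point(s)
  x = 1: RHS = 8, y in [10, 13]  -> 2 point(s)
  x = 2: RHS = 13, y in [6, 17]  -> 2 point(s)
  x = 5: RHS = 9, y in [3, 20]  -> 2 point(s)
  x = 6: RHS = 6, y in [11, 12]  -> 2 point(s)
  x = 7: RHS = 16, y in [4, 19]  -> 2 point(s)
  x = 10: RHS = 0, y in [0]  -> 1 point(s)
  x = 13: RHS = 18, y in [8, 15]  -> 2 point(s)
  x = 16: RHS = 2, y in [5, 18]  -> 2 point(s)
  x = 17: RHS = 12, y in [9, 14]  -> 2 point(s)
  x = 18: RHS = 9, y in [3, 20]  -> 2 point(s)
Affine points: 21. Add the point at infinity: total = 22.

#E(F_23) = 22


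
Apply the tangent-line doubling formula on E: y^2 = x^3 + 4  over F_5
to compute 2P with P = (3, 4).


Doubling: s = (3 x1^2 + a) / (2 y1)
s = (3*3^2 + 0) / (2*4) mod 5 = 4
x3 = s^2 - 2 x1 mod 5 = 4^2 - 2*3 = 0
y3 = s (x1 - x3) - y1 mod 5 = 4 * (3 - 0) - 4 = 3

2P = (0, 3)


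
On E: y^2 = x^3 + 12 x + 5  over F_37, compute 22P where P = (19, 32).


k = 22 = 10110_2 (binary, LSB first: 01101)
Double-and-add from P = (19, 32):
  bit 0 = 0: acc unchanged = O
  bit 1 = 1: acc = O + (29, 27) = (29, 27)
  bit 2 = 1: acc = (29, 27) + (12, 29) = (6, 16)
  bit 3 = 0: acc unchanged = (6, 16)
  bit 4 = 1: acc = (6, 16) + (23, 33) = (9, 18)

22P = (9, 18)


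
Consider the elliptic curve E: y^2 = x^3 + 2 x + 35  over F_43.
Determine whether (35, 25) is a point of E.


Check whether y^2 = x^3 + 2 x + 35 (mod 43) for (x, y) = (35, 25).
LHS: y^2 = 25^2 mod 43 = 23
RHS: x^3 + 2 x + 35 = 35^3 + 2*35 + 35 mod 43 = 23
LHS = RHS

Yes, on the curve


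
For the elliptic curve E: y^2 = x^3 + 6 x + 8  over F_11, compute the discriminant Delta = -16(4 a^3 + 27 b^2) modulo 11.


4 a^3 + 27 b^2 = 4*6^3 + 27*8^2 = 864 + 1728 = 2592
Delta = -16 * (2592) = -41472
Delta mod 11 = 9

Delta = 9 (mod 11)


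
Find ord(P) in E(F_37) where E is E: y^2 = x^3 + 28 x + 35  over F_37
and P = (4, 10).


Compute successive multiples of P until we hit O:
  1P = (4, 10)
  2P = (2, 5)
  3P = (28, 4)
  4P = (12, 29)
  5P = (33, 9)
  6P = (11, 3)
  7P = (23, 9)
  8P = (14, 10)
  ... (continuing to 35P)
  35P = O

ord(P) = 35


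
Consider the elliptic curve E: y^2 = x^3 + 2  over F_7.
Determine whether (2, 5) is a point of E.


Check whether y^2 = x^3 + 0 x + 2 (mod 7) for (x, y) = (2, 5).
LHS: y^2 = 5^2 mod 7 = 4
RHS: x^3 + 0 x + 2 = 2^3 + 0*2 + 2 mod 7 = 3
LHS != RHS

No, not on the curve


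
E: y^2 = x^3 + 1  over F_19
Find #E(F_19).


For each x in F_19, count y with y^2 = x^3 + 0 x + 1 mod 19:
  x = 0: RHS = 1, y in [1, 18]  -> 2 point(s)
  x = 2: RHS = 9, y in [3, 16]  -> 2 point(s)
  x = 3: RHS = 9, y in [3, 16]  -> 2 point(s)
  x = 8: RHS = 0, y in [0]  -> 1 point(s)
  x = 12: RHS = 0, y in [0]  -> 1 point(s)
  x = 14: RHS = 9, y in [3, 16]  -> 2 point(s)
  x = 18: RHS = 0, y in [0]  -> 1 point(s)
Affine points: 11. Add the point at infinity: total = 12.

#E(F_19) = 12


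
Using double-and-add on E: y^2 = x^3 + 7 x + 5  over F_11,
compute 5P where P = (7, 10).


k = 5 = 101_2 (binary, LSB first: 101)
Double-and-add from P = (7, 10):
  bit 0 = 1: acc = O + (7, 10) = (7, 10)
  bit 1 = 0: acc unchanged = (7, 10)
  bit 2 = 1: acc = (7, 10) + (9, 4) = (4, 3)

5P = (4, 3)


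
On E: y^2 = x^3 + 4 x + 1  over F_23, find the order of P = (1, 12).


Compute successive multiples of P until we hit O:
  1P = (1, 12)
  2P = (1, 11)
  3P = O

ord(P) = 3


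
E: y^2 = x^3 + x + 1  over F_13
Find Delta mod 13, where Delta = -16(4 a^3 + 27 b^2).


4 a^3 + 27 b^2 = 4*1^3 + 27*1^2 = 4 + 27 = 31
Delta = -16 * (31) = -496
Delta mod 13 = 11

Delta = 11 (mod 13)


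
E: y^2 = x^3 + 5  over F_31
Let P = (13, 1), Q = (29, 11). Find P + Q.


P != Q, so use the chord formula.
s = (y2 - y1) / (x2 - x1) = (10) / (16) mod 31 = 20
x3 = s^2 - x1 - x2 mod 31 = 20^2 - 13 - 29 = 17
y3 = s (x1 - x3) - y1 mod 31 = 20 * (13 - 17) - 1 = 12

P + Q = (17, 12)


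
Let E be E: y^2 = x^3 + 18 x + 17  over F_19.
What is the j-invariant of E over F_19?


Delta = -16(4 a^3 + 27 b^2) mod 19 = 8
-1728 * (4 a)^3 = -1728 * (4*18)^3 mod 19 = 12
j = 12 * 8^(-1) mod 19 = 11

j = 11 (mod 19)


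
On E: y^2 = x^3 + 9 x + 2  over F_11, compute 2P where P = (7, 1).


Doubling: s = (3 x1^2 + a) / (2 y1)
s = (3*7^2 + 9) / (2*1) mod 11 = 1
x3 = s^2 - 2 x1 mod 11 = 1^2 - 2*7 = 9
y3 = s (x1 - x3) - y1 mod 11 = 1 * (7 - 9) - 1 = 8

2P = (9, 8)


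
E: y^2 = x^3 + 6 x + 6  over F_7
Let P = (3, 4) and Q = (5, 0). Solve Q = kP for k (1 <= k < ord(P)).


Enumerate multiples of P until we hit Q = (5, 0):
  1P = (3, 4)
  2P = (5, 0)
Match found at i = 2.

k = 2


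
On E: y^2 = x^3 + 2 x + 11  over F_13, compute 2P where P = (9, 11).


Doubling: s = (3 x1^2 + a) / (2 y1)
s = (3*9^2 + 2) / (2*11) mod 13 = 7
x3 = s^2 - 2 x1 mod 13 = 7^2 - 2*9 = 5
y3 = s (x1 - x3) - y1 mod 13 = 7 * (9 - 5) - 11 = 4

2P = (5, 4)


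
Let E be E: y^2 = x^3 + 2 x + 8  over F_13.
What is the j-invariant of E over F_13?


Delta = -16(4 a^3 + 27 b^2) mod 13 = 11
-1728 * (4 a)^3 = -1728 * (4*2)^3 mod 13 = 5
j = 5 * 11^(-1) mod 13 = 4

j = 4 (mod 13)
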